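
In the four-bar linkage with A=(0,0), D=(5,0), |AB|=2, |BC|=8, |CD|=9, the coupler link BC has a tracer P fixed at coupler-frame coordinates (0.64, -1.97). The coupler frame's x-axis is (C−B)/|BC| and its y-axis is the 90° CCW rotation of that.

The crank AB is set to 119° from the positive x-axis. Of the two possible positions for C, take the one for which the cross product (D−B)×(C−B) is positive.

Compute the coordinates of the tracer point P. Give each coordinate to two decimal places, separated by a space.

1.06 1.36

A=(0,0), D=(5.00,0)
B = A + 2.00·(cos119°, sin119°) = (-0.9696, 1.7492)
|BD| = 6.2206
circle(B,8.00) ∩ circle(D,9.00): a=1.7439, h=7.8076
  candidates: C₊=(2.8994,8.7514) cross=48.568; C₋=(-1.4916,-6.2337) cross=-48.568
  mode + wants cross > 0 → take C=(2.8994,8.7514) (cross=48.568)
ex = (C−B)/|BC| = (0.4836,0.8753); ey = (-0.8753,0.4836)
P = B + 0.64·ex + -1.97·ey = (1.0642,1.3567)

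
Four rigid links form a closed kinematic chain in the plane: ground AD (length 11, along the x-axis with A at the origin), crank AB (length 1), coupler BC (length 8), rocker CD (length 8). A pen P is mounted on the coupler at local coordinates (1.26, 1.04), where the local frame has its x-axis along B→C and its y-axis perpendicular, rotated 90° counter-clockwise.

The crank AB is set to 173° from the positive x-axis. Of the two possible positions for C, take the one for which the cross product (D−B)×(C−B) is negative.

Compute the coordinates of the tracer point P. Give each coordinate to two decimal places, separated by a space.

A=(0,0), D=(11.00,0)
B = A + 1.00·(cos173°, sin173°) = (-0.9925, 0.1219)
|BD| = 11.9932
circle(B,8.00) ∩ circle(D,8.00): a=5.9966, h=5.2954
  candidates: C₊=(5.0575,5.3560) cross=63.508; C₋=(4.9499,-5.2342) cross=-63.508
  mode - wants cross < 0 → take C=(4.9499,-5.2342) (cross=-63.508)
ex = (C−B)/|BC| = (0.7428,-0.6695); ey = (0.6695,0.7428)
P = B + 1.26·ex + 1.04·ey = (0.6397,0.0508)

0.64 0.05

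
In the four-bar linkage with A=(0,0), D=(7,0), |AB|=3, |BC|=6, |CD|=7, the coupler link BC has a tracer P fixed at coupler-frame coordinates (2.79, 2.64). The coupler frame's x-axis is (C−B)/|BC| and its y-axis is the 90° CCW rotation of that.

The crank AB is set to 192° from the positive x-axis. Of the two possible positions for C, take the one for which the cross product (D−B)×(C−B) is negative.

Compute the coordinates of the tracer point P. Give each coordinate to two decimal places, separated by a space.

A=(0,0), D=(7.00,0)
B = A + 3.00·(cos192°, sin192°) = (-2.9344, -0.6237)
|BD| = 9.9540
circle(B,6.00) ∩ circle(D,7.00): a=4.3240, h=4.1597
  candidates: C₊=(1.1204,3.7987) cross=41.406; C₋=(1.6417,-4.5043) cross=-41.406
  mode - wants cross < 0 → take C=(1.6417,-4.5043) (cross=-41.406)
ex = (C−B)/|BC| = (0.7627,-0.6468); ey = (0.6468,0.7627)
P = B + 2.79·ex + 2.64·ey = (0.9009,-0.4147)

0.90 -0.41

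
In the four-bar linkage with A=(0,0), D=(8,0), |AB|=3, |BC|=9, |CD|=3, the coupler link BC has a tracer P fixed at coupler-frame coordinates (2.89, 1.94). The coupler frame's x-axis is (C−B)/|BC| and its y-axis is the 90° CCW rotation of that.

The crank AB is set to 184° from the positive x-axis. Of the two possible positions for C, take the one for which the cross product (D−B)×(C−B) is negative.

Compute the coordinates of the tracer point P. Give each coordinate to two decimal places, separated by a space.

A=(0,0), D=(8.00,0)
B = A + 3.00·(cos184°, sin184°) = (-2.9927, -0.2093)
|BD| = 10.9947
circle(B,9.00) ∩ circle(D,3.00): a=8.7717, h=2.0145
  candidates: C₊=(5.7390,1.9718) cross=22.149; C₋=(5.8157,-2.0564) cross=-22.149
  mode - wants cross < 0 → take C=(5.8157,-2.0564) (cross=-22.149)
ex = (C−B)/|BC| = (0.9787,-0.2052); ey = (0.2052,0.9787)
P = B + 2.89·ex + 1.94·ey = (0.2339,1.0963)

0.23 1.10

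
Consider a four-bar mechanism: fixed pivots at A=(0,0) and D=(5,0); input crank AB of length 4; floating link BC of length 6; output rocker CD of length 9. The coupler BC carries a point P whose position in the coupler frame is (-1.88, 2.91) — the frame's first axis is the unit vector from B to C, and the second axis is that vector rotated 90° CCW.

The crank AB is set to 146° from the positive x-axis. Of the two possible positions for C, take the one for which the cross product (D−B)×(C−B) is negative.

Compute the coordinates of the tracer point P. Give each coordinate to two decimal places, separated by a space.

A=(0,0), D=(5.00,0)
B = A + 4.00·(cos146°, sin146°) = (-3.3162, 2.2368)
|BD| = 8.6117
circle(B,6.00) ∩ circle(D,9.00): a=1.6931, h=5.7562
  candidates: C₊=(-0.1860,7.3556) cross=49.570; C₋=(-3.1762,-3.7616) cross=-49.570
  mode - wants cross < 0 → take C=(-3.1762,-3.7616) (cross=-49.570)
ex = (C−B)/|BC| = (0.0233,-0.9997); ey = (0.9997,0.0233)
P = B + -1.88·ex + 2.91·ey = (-0.4508,4.1841)

-0.45 4.18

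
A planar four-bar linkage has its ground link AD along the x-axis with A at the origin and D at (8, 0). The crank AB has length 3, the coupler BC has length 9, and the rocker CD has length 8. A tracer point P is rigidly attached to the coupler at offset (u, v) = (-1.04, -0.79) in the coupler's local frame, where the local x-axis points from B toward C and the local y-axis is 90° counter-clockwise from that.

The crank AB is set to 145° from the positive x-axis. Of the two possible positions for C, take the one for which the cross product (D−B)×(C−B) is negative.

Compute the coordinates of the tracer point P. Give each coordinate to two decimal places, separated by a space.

-3.69 2.16

A=(0,0), D=(8.00,0)
B = A + 3.00·(cos145°, sin145°) = (-2.4575, 1.7207)
|BD| = 10.5981
circle(B,9.00) ∩ circle(D,8.00): a=6.1011, h=6.6164
  candidates: C₊=(4.6369,7.2588) cross=70.121; C₋=(2.4884,-5.7985) cross=-70.121
  mode - wants cross < 0 → take C=(2.4884,-5.7985) (cross=-70.121)
ex = (C−B)/|BC| = (0.5495,-0.8355); ey = (0.8355,0.5495)
P = B + -1.04·ex + -0.79·ey = (-3.6890,2.1555)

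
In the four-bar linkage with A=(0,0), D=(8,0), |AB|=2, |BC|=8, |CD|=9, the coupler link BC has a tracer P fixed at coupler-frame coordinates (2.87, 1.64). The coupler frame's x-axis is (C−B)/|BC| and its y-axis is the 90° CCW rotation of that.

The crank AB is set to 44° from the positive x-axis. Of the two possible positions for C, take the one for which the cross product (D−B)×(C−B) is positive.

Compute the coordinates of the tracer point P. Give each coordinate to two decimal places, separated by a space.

1.28 4.69

A=(0,0), D=(8.00,0)
B = A + 2.00·(cos44°, sin44°) = (1.4387, 1.3893)
|BD| = 6.7068
circle(B,8.00) ∩ circle(D,9.00): a=2.0860, h=7.7232
  candidates: C₊=(5.0793,8.5129) cross=51.798; C₋=(1.8796,-6.5985) cross=-51.798
  mode + wants cross > 0 → take C=(5.0793,8.5129) (cross=51.798)
ex = (C−B)/|BC| = (0.4551,0.8904); ey = (-0.8904,0.4551)
P = B + 2.87·ex + 1.64·ey = (1.2844,4.6912)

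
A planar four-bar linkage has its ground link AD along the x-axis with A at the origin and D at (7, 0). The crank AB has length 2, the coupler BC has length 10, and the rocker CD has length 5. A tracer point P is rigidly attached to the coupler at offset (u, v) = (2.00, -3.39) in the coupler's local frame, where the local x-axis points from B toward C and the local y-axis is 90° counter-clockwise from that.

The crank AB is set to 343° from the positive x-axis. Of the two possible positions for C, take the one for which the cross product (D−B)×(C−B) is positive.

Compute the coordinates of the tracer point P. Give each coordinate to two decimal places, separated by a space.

A=(0,0), D=(7.00,0)
B = A + 2.00·(cos343°, sin343°) = (1.9126, -0.5847)
|BD| = 5.1209
circle(B,10.00) ∩ circle(D,5.00): a=9.8834, h=1.5227
  candidates: C₊=(11.5575,2.0565) cross=7.797; C₋=(11.9052,-0.9689) cross=-7.797
  mode + wants cross > 0 → take C=(11.5575,2.0565) (cross=7.797)
ex = (C−B)/|BC| = (0.9645,0.2641); ey = (-0.2641,0.9645)
P = B + 2.00·ex + -3.39·ey = (4.7370,-3.3261)

4.74 -3.33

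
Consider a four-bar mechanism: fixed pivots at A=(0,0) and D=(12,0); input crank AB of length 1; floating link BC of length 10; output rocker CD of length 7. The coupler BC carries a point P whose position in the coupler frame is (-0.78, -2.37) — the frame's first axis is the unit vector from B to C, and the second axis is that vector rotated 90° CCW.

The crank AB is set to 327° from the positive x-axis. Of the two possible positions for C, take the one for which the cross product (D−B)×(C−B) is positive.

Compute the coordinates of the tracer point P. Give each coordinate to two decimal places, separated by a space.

A=(0,0), D=(12.00,0)
B = A + 1.00·(cos327°, sin327°) = (0.8387, -0.5446)
|BD| = 11.1746
circle(B,10.00) ∩ circle(D,7.00): a=7.8693, h=6.1705
  candidates: C₊=(8.3978,6.0020) cross=68.953; C₋=(8.9993,-6.3242) cross=-68.953
  mode + wants cross > 0 → take C=(8.3978,6.0020) (cross=68.953)
ex = (C−B)/|BC| = (0.7559,0.6547); ey = (-0.6547,0.7559)
P = B + -0.78·ex + -2.37·ey = (1.8006,-2.8468)

1.80 -2.85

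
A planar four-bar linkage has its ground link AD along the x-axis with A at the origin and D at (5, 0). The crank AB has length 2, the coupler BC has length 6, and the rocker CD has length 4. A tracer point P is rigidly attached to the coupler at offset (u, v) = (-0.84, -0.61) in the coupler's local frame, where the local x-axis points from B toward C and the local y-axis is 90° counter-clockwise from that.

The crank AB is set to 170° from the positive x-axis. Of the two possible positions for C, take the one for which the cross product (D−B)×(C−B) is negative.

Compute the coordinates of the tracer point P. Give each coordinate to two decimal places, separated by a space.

-3.01 0.38

A=(0,0), D=(5.00,0)
B = A + 2.00·(cos170°, sin170°) = (-1.9696, 0.3473)
|BD| = 6.9783
circle(B,6.00) ∩ circle(D,4.00): a=4.9222, h=3.4311
  candidates: C₊=(3.1172,3.5292) cross=23.943; C₋=(2.7757,-3.3245) cross=-23.943
  mode - wants cross < 0 → take C=(2.7757,-3.3245) (cross=-23.943)
ex = (C−B)/|BC| = (0.7909,-0.6120); ey = (0.6120,0.7909)
P = B + -0.84·ex + -0.61·ey = (-3.0073,0.3789)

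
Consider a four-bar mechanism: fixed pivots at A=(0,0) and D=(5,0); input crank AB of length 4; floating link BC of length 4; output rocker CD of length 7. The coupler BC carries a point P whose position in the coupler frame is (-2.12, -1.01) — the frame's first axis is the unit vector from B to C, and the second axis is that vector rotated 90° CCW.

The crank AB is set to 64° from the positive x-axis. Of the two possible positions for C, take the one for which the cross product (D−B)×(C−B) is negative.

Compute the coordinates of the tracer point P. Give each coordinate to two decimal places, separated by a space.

A=(0,0), D=(5.00,0)
B = A + 4.00·(cos64°, sin64°) = (1.7535, 3.5952)
|BD| = 4.8441
circle(B,4.00) ∩ circle(D,7.00): a=-0.9842, h=3.8770
  candidates: C₊=(3.9713,6.9240) cross=18.781; C₋=(-1.7836,1.7272) cross=-18.781
  mode - wants cross < 0 → take C=(-1.7836,1.7272) (cross=-18.781)
ex = (C−B)/|BC| = (-0.8843,-0.4670); ey = (0.4670,-0.8843)
P = B + -2.12·ex + -1.01·ey = (3.1565,5.4783)

3.16 5.48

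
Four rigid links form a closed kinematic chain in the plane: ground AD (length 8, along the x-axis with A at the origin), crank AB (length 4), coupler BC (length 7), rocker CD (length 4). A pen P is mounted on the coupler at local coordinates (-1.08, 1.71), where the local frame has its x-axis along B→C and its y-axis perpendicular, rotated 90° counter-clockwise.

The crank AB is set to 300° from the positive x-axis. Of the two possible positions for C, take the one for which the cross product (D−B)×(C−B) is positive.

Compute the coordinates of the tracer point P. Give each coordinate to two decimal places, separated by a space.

-0.01 -3.66

A=(0,0), D=(8.00,0)
B = A + 4.00·(cos300°, sin300°) = (2.0000, -3.4641)
|BD| = 6.9282
circle(B,7.00) ∩ circle(D,4.00): a=5.8457, h=3.8507
  candidates: C₊=(5.1371,2.7936) cross=26.679; C₋=(8.9879,-3.8761) cross=-26.679
  mode + wants cross > 0 → take C=(5.1371,2.7936) (cross=26.679)
ex = (C−B)/|BC| = (0.4482,0.8940); ey = (-0.8940,0.4482)
P = B + -1.08·ex + 1.71·ey = (-0.0127,-3.6632)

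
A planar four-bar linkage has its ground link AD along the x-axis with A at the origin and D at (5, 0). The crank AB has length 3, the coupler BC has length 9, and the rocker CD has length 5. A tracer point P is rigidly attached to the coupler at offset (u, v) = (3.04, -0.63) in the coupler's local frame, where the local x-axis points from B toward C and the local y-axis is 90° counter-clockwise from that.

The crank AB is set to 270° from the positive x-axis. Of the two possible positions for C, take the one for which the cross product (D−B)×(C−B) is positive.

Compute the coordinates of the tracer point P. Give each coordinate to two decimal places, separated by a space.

1.99 -0.61

A=(0,0), D=(5.00,0)
B = A + 3.00·(cos270°, sin270°) = (-0.0000, -3.0000)
|BD| = 5.8310
circle(B,9.00) ∩ circle(D,5.00): a=7.7174, h=4.6305
  candidates: C₊=(4.2353,4.9412) cross=27.000; C₋=(9.0000,-3.0000) cross=-27.000
  mode + wants cross > 0 → take C=(4.2353,4.9412) (cross=27.000)
ex = (C−B)/|BC| = (0.4706,0.8824); ey = (-0.8824,0.4706)
P = B + 3.04·ex + -0.63·ey = (1.9865,-0.6141)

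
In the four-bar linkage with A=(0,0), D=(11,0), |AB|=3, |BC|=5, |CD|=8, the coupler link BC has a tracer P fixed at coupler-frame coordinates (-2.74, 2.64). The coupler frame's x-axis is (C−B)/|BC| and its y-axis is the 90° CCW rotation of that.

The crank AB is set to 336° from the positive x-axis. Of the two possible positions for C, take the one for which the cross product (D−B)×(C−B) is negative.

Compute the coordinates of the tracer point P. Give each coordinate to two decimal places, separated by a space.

A=(0,0), D=(11.00,0)
B = A + 3.00·(cos336°, sin336°) = (2.7406, -1.2202)
|BD| = 8.3490
circle(B,5.00) ∩ circle(D,8.00): a=1.8389, h=4.6496
  candidates: C₊=(3.8803,3.6482) cross=38.819; C₋=(5.2393,-5.5511) cross=-38.819
  mode - wants cross < 0 → take C=(5.2393,-5.5511) (cross=-38.819)
ex = (C−B)/|BC| = (0.4997,-0.8662); ey = (0.8662,0.4997)
P = B + -2.74·ex + 2.64·ey = (3.6581,2.4724)

3.66 2.47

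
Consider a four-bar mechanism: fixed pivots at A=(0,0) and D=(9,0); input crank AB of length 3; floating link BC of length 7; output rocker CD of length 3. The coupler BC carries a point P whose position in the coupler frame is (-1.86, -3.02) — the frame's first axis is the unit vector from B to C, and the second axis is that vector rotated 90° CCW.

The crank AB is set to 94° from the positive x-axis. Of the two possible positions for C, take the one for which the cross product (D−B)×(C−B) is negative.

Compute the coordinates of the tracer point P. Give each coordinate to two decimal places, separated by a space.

-3.25 1.16

A=(0,0), D=(9.00,0)
B = A + 3.00·(cos94°, sin94°) = (-0.2093, 2.9927)
|BD| = 9.6833
circle(B,7.00) ∩ circle(D,3.00): a=6.9071, h=1.1368
  candidates: C₊=(6.7110,1.9392) cross=11.008; C₋=(6.0083,-0.2232) cross=-11.008
  mode - wants cross < 0 → take C=(6.0083,-0.2232) (cross=-11.008)
ex = (C−B)/|BC| = (0.8882,-0.4594); ey = (0.4594,0.8882)
P = B + -1.86·ex + -3.02·ey = (-3.2488,1.1647)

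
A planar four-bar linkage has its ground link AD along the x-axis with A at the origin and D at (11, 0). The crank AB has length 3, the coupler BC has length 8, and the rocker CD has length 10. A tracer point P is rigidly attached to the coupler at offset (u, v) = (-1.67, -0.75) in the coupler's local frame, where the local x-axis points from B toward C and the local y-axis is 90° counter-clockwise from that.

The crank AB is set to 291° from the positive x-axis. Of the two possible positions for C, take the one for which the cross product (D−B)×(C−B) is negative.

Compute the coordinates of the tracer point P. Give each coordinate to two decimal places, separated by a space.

-0.59 -2.03

A=(0,0), D=(11.00,0)
B = A + 3.00·(cos291°, sin291°) = (1.0751, -2.8007)
|BD| = 10.3125
circle(B,8.00) ∩ circle(D,10.00): a=3.4108, h=7.2365
  candidates: C₊=(2.3924,5.0901) cross=74.626; C₋=(6.3230,-8.8389) cross=-74.626
  mode - wants cross < 0 → take C=(6.3230,-8.8389) (cross=-74.626)
ex = (C−B)/|BC| = (0.6560,-0.7548); ey = (0.7548,0.6560)
P = B + -1.67·ex + -0.75·ey = (-0.5865,-2.0323)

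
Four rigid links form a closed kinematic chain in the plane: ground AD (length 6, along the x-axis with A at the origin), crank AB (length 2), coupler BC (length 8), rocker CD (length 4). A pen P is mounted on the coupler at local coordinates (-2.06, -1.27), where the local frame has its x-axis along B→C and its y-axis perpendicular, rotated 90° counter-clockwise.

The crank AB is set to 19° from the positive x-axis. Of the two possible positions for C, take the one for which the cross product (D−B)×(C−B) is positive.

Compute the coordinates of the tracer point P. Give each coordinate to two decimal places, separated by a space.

A=(0,0), D=(6.00,0)
B = A + 2.00·(cos19°, sin19°) = (1.8910, 0.6511)
|BD| = 4.1602
circle(B,8.00) ∩ circle(D,4.00): a=7.8490, h=1.5469
  candidates: C₊=(9.8854,0.9505) cross=6.435; C₋=(9.4012,-2.1052) cross=-6.435
  mode + wants cross > 0 → take C=(9.8854,0.9505) (cross=6.435)
ex = (C−B)/|BC| = (0.9993,0.0374); ey = (-0.0374,0.9993)
P = B + -2.06·ex + -1.27·ey = (-0.1200,-0.6951)

-0.12 -0.70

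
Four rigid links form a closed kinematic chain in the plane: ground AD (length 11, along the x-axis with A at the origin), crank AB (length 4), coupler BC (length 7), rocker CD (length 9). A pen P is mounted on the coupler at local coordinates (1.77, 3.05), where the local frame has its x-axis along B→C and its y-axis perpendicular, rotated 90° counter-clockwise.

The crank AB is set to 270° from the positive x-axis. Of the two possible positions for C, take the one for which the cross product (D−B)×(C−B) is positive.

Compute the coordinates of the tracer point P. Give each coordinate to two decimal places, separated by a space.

-2.27 -1.30

A=(0,0), D=(11.00,0)
B = A + 4.00·(cos270°, sin270°) = (-0.0000, -4.0000)
|BD| = 11.7047
circle(B,7.00) ∩ circle(D,9.00): a=4.4854, h=5.3741
  candidates: C₊=(2.3788,2.5834) cross=62.903; C₋=(6.0519,-7.5177) cross=-62.903
  mode + wants cross > 0 → take C=(2.3788,2.5834) (cross=62.903)
ex = (C−B)/|BC| = (0.3398,0.9405); ey = (-0.9405,0.3398)
P = B + 1.77·ex + 3.05·ey = (-2.2670,-1.2989)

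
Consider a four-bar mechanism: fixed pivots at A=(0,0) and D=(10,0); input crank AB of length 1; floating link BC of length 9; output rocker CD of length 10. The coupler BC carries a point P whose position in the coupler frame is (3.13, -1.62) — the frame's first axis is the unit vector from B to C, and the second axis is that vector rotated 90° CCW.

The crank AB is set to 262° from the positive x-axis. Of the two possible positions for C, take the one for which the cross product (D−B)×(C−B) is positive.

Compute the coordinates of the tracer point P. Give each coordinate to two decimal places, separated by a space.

A=(0,0), D=(10.00,0)
B = A + 1.00·(cos262°, sin262°) = (-0.1392, -0.9903)
|BD| = 10.1874
circle(B,9.00) ∩ circle(D,10.00): a=4.1612, h=7.9803
  candidates: C₊=(3.2266,7.3567) cross=81.298; C₋=(4.7780,-8.5282) cross=-81.298
  mode + wants cross > 0 → take C=(3.2266,7.3567) (cross=81.298)
ex = (C−B)/|BC| = (0.3740,0.9274); ey = (-0.9274,0.3740)
P = B + 3.13·ex + -1.62·ey = (2.5338,1.3068)

2.53 1.31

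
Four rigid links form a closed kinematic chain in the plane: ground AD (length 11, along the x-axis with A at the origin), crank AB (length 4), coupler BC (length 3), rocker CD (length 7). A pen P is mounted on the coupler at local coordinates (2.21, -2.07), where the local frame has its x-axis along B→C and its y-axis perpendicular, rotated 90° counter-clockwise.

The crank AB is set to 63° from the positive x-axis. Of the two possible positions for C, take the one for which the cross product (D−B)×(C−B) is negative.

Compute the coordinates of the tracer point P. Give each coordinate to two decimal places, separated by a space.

2.37 0.59

A=(0,0), D=(11.00,0)
B = A + 4.00·(cos63°, sin63°) = (1.8160, 3.5640)
|BD| = 9.8513
circle(B,3.00) ∩ circle(D,7.00): a=2.8955, h=0.7850
  candidates: C₊=(4.7993,3.2483) cross=7.733; C₋=(4.2313,1.7847) cross=-7.733
  mode - wants cross < 0 → take C=(4.2313,1.7847) (cross=-7.733)
ex = (C−B)/|BC| = (0.8051,-0.5931); ey = (0.5931,0.8051)
P = B + 2.21·ex + -2.07·ey = (2.3676,0.5867)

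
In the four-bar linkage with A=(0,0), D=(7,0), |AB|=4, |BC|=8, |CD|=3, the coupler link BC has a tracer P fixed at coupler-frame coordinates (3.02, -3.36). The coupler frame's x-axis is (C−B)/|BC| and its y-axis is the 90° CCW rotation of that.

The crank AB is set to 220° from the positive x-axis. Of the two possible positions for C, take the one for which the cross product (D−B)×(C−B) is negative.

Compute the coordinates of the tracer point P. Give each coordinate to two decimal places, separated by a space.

0.12 -5.77

A=(0,0), D=(7.00,0)
B = A + 4.00·(cos220°, sin220°) = (-3.0642, -2.5712)
|BD| = 10.3874
circle(B,8.00) ∩ circle(D,3.00): a=7.8411, h=1.5863
  candidates: C₊=(4.1403,0.9067) cross=16.478; C₋=(4.9256,-2.1672) cross=-16.478
  mode - wants cross < 0 → take C=(4.9256,-2.1672) (cross=-16.478)
ex = (C−B)/|BC| = (0.9987,0.0505); ey = (-0.0505,0.9987)
P = B + 3.02·ex + -3.36·ey = (0.1216,-5.7744)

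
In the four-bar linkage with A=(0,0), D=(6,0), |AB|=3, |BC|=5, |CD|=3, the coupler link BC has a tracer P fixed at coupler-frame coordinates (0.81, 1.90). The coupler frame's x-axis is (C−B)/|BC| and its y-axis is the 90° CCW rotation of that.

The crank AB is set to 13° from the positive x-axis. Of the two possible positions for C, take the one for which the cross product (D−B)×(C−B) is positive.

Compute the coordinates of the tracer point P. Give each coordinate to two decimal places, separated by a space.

2.95 2.74

A=(0,0), D=(6.00,0)
B = A + 3.00·(cos13°, sin13°) = (2.9231, 0.6749)
|BD| = 3.1500
circle(B,5.00) ∩ circle(D,3.00): a=4.1147, h=2.8407
  candidates: C₊=(7.5508,2.5681) cross=8.948; C₋=(6.3337,-2.9814) cross=-8.948
  mode + wants cross > 0 → take C=(7.5508,2.5681) (cross=8.948)
ex = (C−B)/|BC| = (0.9255,0.3786); ey = (-0.3786,0.9255)
P = B + 0.81·ex + 1.90·ey = (2.9534,2.7401)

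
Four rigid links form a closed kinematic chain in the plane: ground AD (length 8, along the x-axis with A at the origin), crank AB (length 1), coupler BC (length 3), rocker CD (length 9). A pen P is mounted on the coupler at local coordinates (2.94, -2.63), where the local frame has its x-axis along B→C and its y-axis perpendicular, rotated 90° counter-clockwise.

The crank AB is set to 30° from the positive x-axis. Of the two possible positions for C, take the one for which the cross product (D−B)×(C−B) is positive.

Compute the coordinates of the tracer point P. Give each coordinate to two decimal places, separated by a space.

A=(0,0), D=(8.00,0)
B = A + 1.00·(cos30°, sin30°) = (0.8660, 0.5000)
|BD| = 7.1515
circle(B,3.00) ∩ circle(D,9.00): a=-1.4582, h=2.6218
  candidates: C₊=(-0.4053,3.2173) cross=18.750; C₋=(-0.7719,-2.0134) cross=-18.750
  mode + wants cross > 0 → take C=(-0.4053,3.2173) (cross=18.750)
ex = (C−B)/|BC| = (-0.4238,0.9058); ey = (-0.9058,-0.4238)
P = B + 2.94·ex + -2.63·ey = (2.0023,4.2775)

2.00 4.28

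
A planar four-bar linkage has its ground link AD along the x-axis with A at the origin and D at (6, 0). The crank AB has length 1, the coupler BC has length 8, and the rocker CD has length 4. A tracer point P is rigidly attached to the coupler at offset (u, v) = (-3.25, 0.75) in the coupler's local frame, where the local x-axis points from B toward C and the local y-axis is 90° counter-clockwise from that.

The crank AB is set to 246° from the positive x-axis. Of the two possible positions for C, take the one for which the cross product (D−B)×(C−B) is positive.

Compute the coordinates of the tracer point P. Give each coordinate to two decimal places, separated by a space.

A=(0,0), D=(6.00,0)
B = A + 1.00·(cos246°, sin246°) = (-0.4067, -0.9135)
|BD| = 6.4715
circle(B,8.00) ∩ circle(D,4.00): a=6.9443, h=3.9720
  candidates: C₊=(5.9073,3.9989) cross=25.705; C₋=(7.0287,-3.8654) cross=-25.705
  mode + wants cross > 0 → take C=(5.9073,3.9989) (cross=25.705)
ex = (C−B)/|BC| = (0.7893,0.6141); ey = (-0.6141,0.7893)
P = B + -3.25·ex + 0.75·ey = (-3.4324,-2.3173)

-3.43 -2.32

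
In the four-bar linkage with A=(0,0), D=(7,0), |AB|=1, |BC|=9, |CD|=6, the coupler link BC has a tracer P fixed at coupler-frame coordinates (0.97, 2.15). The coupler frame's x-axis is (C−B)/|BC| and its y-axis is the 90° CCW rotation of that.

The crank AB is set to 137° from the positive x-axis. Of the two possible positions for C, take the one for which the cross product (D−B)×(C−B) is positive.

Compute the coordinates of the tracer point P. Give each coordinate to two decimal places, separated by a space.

A=(0,0), D=(7.00,0)
B = A + 1.00·(cos137°, sin137°) = (-0.7314, 0.6820)
|BD| = 7.7614
circle(B,9.00) ∩ circle(D,6.00): a=6.7797, h=5.9191
  candidates: C₊=(6.5422,5.9825) cross=45.941; C₋=(5.5020,-5.8100) cross=-45.941
  mode + wants cross > 0 → take C=(6.5422,5.9825) (cross=45.941)
ex = (C−B)/|BC| = (0.8082,0.5889); ey = (-0.5889,0.8082)
P = B + 0.97·ex + 2.15·ey = (-1.2137,2.9908)

-1.21 2.99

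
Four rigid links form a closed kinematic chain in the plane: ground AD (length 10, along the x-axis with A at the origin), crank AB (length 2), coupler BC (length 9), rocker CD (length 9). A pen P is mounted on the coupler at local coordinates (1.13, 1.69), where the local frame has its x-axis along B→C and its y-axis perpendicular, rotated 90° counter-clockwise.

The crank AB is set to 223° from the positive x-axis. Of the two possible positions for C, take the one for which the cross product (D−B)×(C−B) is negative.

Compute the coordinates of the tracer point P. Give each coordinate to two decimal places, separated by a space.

0.52 -0.91

A=(0,0), D=(10.00,0)
B = A + 2.00·(cos223°, sin223°) = (-1.4627, -1.3640)
|BD| = 11.5436
circle(B,9.00) ∩ circle(D,9.00): a=5.7718, h=6.9055
  candidates: C₊=(3.4527,6.1752) cross=79.715; C₋=(5.0846,-7.5392) cross=-79.715
  mode - wants cross < 0 → take C=(5.0846,-7.5392) (cross=-79.715)
ex = (C−B)/|BC| = (0.7275,-0.6861); ey = (0.6861,0.7275)
P = B + 1.13·ex + 1.69·ey = (0.5189,-0.9099)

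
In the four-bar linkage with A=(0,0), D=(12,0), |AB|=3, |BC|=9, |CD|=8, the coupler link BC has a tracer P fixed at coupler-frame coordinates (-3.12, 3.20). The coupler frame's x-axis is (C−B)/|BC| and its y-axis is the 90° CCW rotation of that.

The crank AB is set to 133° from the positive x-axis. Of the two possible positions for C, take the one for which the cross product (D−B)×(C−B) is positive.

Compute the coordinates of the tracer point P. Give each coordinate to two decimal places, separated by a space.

-6.14 3.98

A=(0,0), D=(12.00,0)
B = A + 3.00·(cos133°, sin133°) = (-2.0460, 2.1941)
|BD| = 14.2163
circle(B,9.00) ∩ circle(D,8.00): a=7.7061, h=4.6494
  candidates: C₊=(6.2853,5.5984) cross=66.097; C₋=(4.8502,-3.5889) cross=-66.097
  mode + wants cross > 0 → take C=(6.2853,5.5984) (cross=66.097)
ex = (C−B)/|BC| = (0.9257,0.3783); ey = (-0.3783,0.9257)
P = B + -3.12·ex + 3.20·ey = (-6.1446,3.9761)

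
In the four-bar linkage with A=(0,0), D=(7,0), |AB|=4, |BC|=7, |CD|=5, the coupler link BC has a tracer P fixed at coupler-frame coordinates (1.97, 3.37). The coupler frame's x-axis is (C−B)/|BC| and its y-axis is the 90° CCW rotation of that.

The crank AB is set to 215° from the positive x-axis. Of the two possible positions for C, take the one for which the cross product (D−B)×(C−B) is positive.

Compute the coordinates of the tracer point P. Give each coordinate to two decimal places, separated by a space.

-3.69 1.59

A=(0,0), D=(7.00,0)
B = A + 4.00·(cos215°, sin215°) = (-3.2766, -2.2943)
|BD| = 10.5296
circle(B,7.00) ∩ circle(D,5.00): a=6.4044, h=2.8254
  candidates: C₊=(2.3583,1.8587) cross=29.751; C₋=(3.5896,-3.6564) cross=-29.751
  mode + wants cross > 0 → take C=(2.3583,1.8587) (cross=29.751)
ex = (C−B)/|BC| = (0.8050,0.5933); ey = (-0.5933,0.8050)
P = B + 1.97·ex + 3.37·ey = (-3.6902,1.5873)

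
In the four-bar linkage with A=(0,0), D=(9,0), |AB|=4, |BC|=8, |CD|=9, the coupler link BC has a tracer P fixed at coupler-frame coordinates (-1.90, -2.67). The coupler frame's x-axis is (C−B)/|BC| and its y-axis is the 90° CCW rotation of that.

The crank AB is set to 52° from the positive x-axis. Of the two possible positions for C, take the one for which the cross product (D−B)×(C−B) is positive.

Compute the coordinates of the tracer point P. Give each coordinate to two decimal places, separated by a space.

A=(0,0), D=(9.00,0)
B = A + 4.00·(cos52°, sin52°) = (2.4626, 3.1520)
|BD| = 7.2576
circle(B,8.00) ∩ circle(D,9.00): a=2.4576, h=7.6132
  candidates: C₊=(7.9828,8.9423) cross=55.253; C₋=(1.3699,-4.7730) cross=-55.253
  mode + wants cross > 0 → take C=(7.9828,8.9423) (cross=55.253)
ex = (C−B)/|BC| = (0.6900,0.7238); ey = (-0.7238,0.6900)
P = B + -1.90·ex + -2.67·ey = (3.0841,-0.0655)

3.08 -0.07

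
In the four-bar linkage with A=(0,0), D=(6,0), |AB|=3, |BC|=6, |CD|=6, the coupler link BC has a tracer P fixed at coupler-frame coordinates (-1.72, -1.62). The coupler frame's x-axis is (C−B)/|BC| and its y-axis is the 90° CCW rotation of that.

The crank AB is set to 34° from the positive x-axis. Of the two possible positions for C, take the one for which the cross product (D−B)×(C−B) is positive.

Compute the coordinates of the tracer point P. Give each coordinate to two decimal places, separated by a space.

2.44 -0.68

A=(0,0), D=(6.00,0)
B = A + 3.00·(cos34°, sin34°) = (2.4871, 1.6776)
|BD| = 3.8929
circle(B,6.00) ∩ circle(D,6.00): a=1.9464, h=5.6755
  candidates: C₊=(6.6893,5.9603) cross=22.094; C₋=(1.7978,-4.2827) cross=-22.094
  mode + wants cross > 0 → take C=(6.6893,5.9603) (cross=22.094)
ex = (C−B)/|BC| = (0.7004,0.7138); ey = (-0.7138,0.7004)
P = B + -1.72·ex + -1.62·ey = (2.4388,-0.6847)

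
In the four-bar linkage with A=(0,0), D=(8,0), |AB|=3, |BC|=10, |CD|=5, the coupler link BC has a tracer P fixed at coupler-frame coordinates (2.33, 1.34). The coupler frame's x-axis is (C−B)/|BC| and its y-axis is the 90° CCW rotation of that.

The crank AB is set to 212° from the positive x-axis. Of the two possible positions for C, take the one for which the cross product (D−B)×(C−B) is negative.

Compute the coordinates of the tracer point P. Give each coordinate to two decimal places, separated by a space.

A=(0,0), D=(8.00,0)
B = A + 3.00·(cos212°, sin212°) = (-2.5441, -1.5898)
|BD| = 10.6633
circle(B,10.00) ∩ circle(D,5.00): a=8.8484, h=4.6590
  candidates: C₊=(5.5108,4.3363) cross=49.680; C₋=(6.8999,-4.8775) cross=-49.680
  mode - wants cross < 0 → take C=(6.8999,-4.8775) (cross=-49.680)
ex = (C−B)/|BC| = (0.9444,-0.3288); ey = (0.3288,0.9444)
P = B + 2.33·ex + 1.34·ey = (0.0969,-1.0903)

0.10 -1.09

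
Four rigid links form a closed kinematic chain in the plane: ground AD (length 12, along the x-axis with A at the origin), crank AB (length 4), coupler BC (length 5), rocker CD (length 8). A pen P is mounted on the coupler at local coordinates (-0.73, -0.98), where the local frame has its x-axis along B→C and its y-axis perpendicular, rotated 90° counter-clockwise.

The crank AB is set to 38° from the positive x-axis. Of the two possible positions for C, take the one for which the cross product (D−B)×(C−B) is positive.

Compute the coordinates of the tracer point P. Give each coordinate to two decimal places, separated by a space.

3.33 1.25

A=(0,0), D=(12.00,0)
B = A + 4.00·(cos38°, sin38°) = (3.1520, 2.4626)
|BD| = 9.1843
circle(B,5.00) ∩ circle(D,8.00): a=2.4689, h=4.3479
  candidates: C₊=(6.6964,5.9893) cross=39.932; C₋=(4.3647,-2.3881) cross=-39.932
  mode + wants cross > 0 → take C=(6.6964,5.9893) (cross=39.932)
ex = (C−B)/|BC| = (0.7089,0.7053); ey = (-0.7053,0.7089)
P = B + -0.73·ex + -0.98·ey = (3.3258,1.2531)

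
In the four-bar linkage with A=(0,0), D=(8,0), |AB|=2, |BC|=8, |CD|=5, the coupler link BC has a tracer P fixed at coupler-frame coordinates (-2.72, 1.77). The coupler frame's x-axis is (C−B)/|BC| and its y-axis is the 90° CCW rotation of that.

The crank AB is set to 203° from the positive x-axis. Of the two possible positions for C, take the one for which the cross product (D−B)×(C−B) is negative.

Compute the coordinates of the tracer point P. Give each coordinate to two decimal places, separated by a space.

-3.52 1.99

A=(0,0), D=(8.00,0)
B = A + 2.00·(cos203°, sin203°) = (-1.8410, -0.7815)
|BD| = 9.8720
circle(B,8.00) ∩ circle(D,5.00): a=6.9113, h=4.0292
  candidates: C₊=(4.7296,3.7822) cross=39.776; C₋=(5.3675,-4.2509) cross=-39.776
  mode - wants cross < 0 → take C=(5.3675,-4.2509) (cross=-39.776)
ex = (C−B)/|BC| = (0.9011,-0.4337); ey = (0.4337,0.9011)
P = B + -2.72·ex + 1.77·ey = (-3.5243,1.9930)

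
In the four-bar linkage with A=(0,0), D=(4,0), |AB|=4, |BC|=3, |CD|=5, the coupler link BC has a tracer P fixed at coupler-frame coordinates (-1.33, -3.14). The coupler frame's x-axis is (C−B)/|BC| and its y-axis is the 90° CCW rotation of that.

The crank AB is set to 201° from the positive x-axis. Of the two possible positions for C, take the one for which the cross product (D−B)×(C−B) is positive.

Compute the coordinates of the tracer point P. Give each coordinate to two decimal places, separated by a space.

A=(0,0), D=(4.00,0)
B = A + 4.00·(cos201°, sin201°) = (-3.7343, -1.4335)
|BD| = 7.8660
circle(B,3.00) ∩ circle(D,5.00): a=2.9160, h=0.7050
  candidates: C₊=(-0.9956,-0.2089) cross=5.545; C₋=(-0.7387,-1.5953) cross=-5.545
  mode + wants cross > 0 → take C=(-0.9956,-0.2089) (cross=5.545)
ex = (C−B)/|BC| = (0.9129,0.4082); ey = (-0.4082,0.9129)
P = B + -1.33·ex + -3.14·ey = (-3.6667,-4.8429)

-3.67 -4.84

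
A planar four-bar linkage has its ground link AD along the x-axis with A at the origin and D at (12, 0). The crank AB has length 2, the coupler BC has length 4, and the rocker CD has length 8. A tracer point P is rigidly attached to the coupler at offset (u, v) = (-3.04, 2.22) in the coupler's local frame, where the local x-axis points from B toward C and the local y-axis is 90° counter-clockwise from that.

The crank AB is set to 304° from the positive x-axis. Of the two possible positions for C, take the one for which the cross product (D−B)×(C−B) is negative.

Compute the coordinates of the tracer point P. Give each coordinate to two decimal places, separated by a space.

-0.69 1.64

A=(0,0), D=(12.00,0)
B = A + 2.00·(cos304°, sin304°) = (1.1184, -1.6581)
|BD| = 11.0072
circle(B,4.00) ∩ circle(D,8.00): a=3.3232, h=2.2263
  candidates: C₊=(4.0683,1.0434) cross=24.505; C₋=(4.7390,-3.3583) cross=-24.505
  mode - wants cross < 0 → take C=(4.7390,-3.3583) (cross=-24.505)
ex = (C−B)/|BC| = (0.9052,-0.4251); ey = (0.4251,0.9052)
P = B + -3.04·ex + 2.22·ey = (-0.6897,1.6436)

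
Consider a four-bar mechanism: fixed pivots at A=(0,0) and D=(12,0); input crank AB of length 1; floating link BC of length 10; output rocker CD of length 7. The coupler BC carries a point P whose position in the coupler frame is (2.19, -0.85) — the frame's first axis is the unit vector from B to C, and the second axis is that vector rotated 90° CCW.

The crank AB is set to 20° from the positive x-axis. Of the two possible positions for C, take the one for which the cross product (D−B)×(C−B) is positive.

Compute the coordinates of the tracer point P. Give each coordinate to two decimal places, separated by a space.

3.20 0.97

A=(0,0), D=(12.00,0)
B = A + 1.00·(cos20°, sin20°) = (0.9397, 0.3420)
|BD| = 11.0656
circle(B,10.00) ∩ circle(D,7.00): a=7.8372, h=6.2111
  candidates: C₊=(8.9652,6.3079) cross=68.729; C₋=(8.5812,-6.1083) cross=-68.729
  mode + wants cross > 0 → take C=(8.9652,6.3079) (cross=68.729)
ex = (C−B)/|BC| = (0.8025,0.5966); ey = (-0.5966,0.8025)
P = B + 2.19·ex + -0.85·ey = (3.2044,0.9664)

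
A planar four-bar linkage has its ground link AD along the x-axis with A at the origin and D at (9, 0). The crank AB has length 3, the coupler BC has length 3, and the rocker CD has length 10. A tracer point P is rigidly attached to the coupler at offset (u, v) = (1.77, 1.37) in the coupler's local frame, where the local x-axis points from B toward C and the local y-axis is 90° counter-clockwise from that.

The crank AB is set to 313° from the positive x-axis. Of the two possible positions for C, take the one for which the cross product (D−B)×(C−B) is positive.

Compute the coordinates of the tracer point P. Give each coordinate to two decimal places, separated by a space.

A=(0,0), D=(9.00,0)
B = A + 3.00·(cos313°, sin313°) = (2.0460, -2.1941)
|BD| = 7.2919
circle(B,3.00) ∩ circle(D,10.00): a=-2.5938, h=1.5073
  candidates: C₊=(-0.8812,-1.5370) cross=10.991; C₋=(0.0259,-4.4120) cross=-10.991
  mode + wants cross > 0 → take C=(-0.8812,-1.5370) (cross=10.991)
ex = (C−B)/|BC| = (-0.9757,0.2190); ey = (-0.2190,-0.9757)
P = B + 1.77·ex + 1.37·ey = (0.0189,-3.1431)

0.02 -3.14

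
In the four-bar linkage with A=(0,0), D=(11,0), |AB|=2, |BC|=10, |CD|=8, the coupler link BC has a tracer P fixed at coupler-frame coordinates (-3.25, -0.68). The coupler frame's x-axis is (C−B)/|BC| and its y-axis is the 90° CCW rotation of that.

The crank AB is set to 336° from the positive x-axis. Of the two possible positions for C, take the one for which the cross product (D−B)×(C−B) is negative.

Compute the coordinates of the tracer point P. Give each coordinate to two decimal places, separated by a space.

A=(0,0), D=(11.00,0)
B = A + 2.00·(cos336°, sin336°) = (1.8271, -0.8135)
|BD| = 9.2089
circle(B,10.00) ∩ circle(D,8.00): a=6.5591, h=7.5484
  candidates: C₊=(7.6937,7.2848) cross=69.513; C₋=(9.0273,-7.7530) cross=-69.513
  mode - wants cross < 0 → take C=(9.0273,-7.7530) (cross=-69.513)
ex = (C−B)/|BC| = (0.7200,-0.6939); ey = (0.6939,0.7200)
P = B + -3.25·ex + -0.68·ey = (-0.9849,0.9522)

-0.98 0.95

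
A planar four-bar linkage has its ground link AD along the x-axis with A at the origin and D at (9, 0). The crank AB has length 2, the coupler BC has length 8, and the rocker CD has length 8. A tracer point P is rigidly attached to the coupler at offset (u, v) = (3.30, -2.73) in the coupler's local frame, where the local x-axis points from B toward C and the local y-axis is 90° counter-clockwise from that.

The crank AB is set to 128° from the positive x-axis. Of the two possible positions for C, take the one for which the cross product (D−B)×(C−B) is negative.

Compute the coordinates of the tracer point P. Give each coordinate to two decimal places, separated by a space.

A=(0,0), D=(9.00,0)
B = A + 2.00·(cos128°, sin128°) = (-1.2313, 1.5760)
|BD| = 10.3520
circle(B,8.00) ∩ circle(D,8.00): a=5.1760, h=6.0999
  candidates: C₊=(4.8130,6.8168) cross=63.146; C₋=(2.9557,-5.2408) cross=-63.146
  mode - wants cross < 0 → take C=(2.9557,-5.2408) (cross=-63.146)
ex = (C−B)/|BC| = (0.5234,-0.8521); ey = (0.8521,0.5234)
P = B + 3.30·ex + -2.73·ey = (-1.8304,-2.6647)

-1.83 -2.66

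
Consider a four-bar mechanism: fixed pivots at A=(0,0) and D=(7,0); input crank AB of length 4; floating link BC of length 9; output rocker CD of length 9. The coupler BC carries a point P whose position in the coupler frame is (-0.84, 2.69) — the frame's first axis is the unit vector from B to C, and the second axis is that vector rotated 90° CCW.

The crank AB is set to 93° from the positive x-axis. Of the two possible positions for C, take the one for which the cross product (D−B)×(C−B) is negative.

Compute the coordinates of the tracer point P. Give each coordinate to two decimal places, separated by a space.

2.50 4.75

A=(0,0), D=(7.00,0)
B = A + 4.00·(cos93°, sin93°) = (-0.2093, 3.9945)
|BD| = 8.2420
circle(B,9.00) ∩ circle(D,9.00): a=4.1210, h=8.0011
  candidates: C₊=(7.2731,8.9959) cross=65.945; C₋=(-0.4824,-5.0013) cross=-65.945
  mode - wants cross < 0 → take C=(-0.4824,-5.0013) (cross=-65.945)
ex = (C−B)/|BC| = (-0.0303,-0.9995); ey = (0.9995,-0.0303)
P = B + -0.84·ex + 2.69·ey = (2.5049,4.7525)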